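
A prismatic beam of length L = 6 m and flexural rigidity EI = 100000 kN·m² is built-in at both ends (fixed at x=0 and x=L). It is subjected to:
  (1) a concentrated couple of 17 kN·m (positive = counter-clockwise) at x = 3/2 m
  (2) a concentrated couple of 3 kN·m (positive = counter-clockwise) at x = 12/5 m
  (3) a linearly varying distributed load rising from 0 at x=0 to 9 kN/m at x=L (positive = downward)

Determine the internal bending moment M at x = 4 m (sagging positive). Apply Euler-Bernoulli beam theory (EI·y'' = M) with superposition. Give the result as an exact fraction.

M(4) = 1623/400 kN·m

Load 1 — applied couple M₀=17 kN·m at a=3/2 m (b=L-a=9/2):
  M_1 = R_Ax - M_A - M₀  [x>a] with R_A=51/16, M_A=-51/16 = (51/16)·4 - (-51/16) - 17 = -17/16 kN·m
Load 2 — applied couple M₀=3 kN·m at a=12/5 m (b=L-a=18/5):
  M_2 = R_Ax - M_A - M₀  [x>a] with R_A=18/25, M_A=9/25 = (18/25)·4 - (9/25) - 3 = -12/25 kN·m
Load 3 — triangular load w₀=9 kN/m (0→w₀ over full span):
  M_3 = 3w₀Lx/20 - w₀L²/30 - w₀x³/(6L) = 3·9·6·4/20 - 9·6²/30 - 9·4³/(6·6) = 28/5 kN·m
Superposition: M = Σ M_i = 1623/400 kN·m ≈ 4.057500 kN·m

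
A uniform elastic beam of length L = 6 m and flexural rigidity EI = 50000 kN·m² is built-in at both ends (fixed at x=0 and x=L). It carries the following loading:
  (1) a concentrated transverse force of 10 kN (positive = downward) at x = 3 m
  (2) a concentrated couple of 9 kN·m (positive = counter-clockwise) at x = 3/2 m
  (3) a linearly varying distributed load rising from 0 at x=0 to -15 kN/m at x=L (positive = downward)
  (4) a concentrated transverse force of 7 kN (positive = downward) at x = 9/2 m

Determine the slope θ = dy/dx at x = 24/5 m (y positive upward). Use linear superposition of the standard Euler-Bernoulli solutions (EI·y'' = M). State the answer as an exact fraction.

θ(24/5) = -7749/50000000 rad

Load 1 — point force P=10 kN at a=3 m (b=L-a=3):
  θ_1 = Pa²(L-x)(2bL-(3b+a)(L-x))/(2L³EI)  [x>a] = 10·3²·(6-(24/5))·(2·3·6-(3·3+3)·(6-(24/5)))/(2·6³·50000) = 27/250000 rad
Load 2 — applied couple M₀=9 kN·m at a=3/2 m (b=L-a=9/2):
  θ_2 = (R_Ax²/2 - M_Ax - M₀(x-a))/EI  [x>a] with R_A=27/16, M_A=-27/16 = ((27/16)·(24/5)²/2 - (-27/16)·(24/5) - 9·((24/5)-(3/2)))/50000 = -27/625000 rad
Load 3 — triangular load w₀=-15 kN/m (0→w₀ over full span):
  θ_3 = -w₀(2x(L-x)(L-2x)(x+2L)+x²(L-x)²)/(120LEI) = -(-15)·(2·(24/5)·(6-(24/5))·(6-2·(24/5))·((24/5)+2·6)+(24/5)²·(6-(24/5))²)/(120·6·50000) = -108/390625 rad
Load 4 — point force P=7 kN at a=9/2 m (b=L-a=3/2):
  θ_4 = Pa²(L-x)(2bL-(3b+a)(L-x))/(2L³EI)  [x>a] = 7·(9/2)²·(6-(24/5))·(2·(3/2)·6-(3·(3/2)+(9/2))·(6-(24/5)))/(2·6³·50000) = 567/10000000 rad
Superposition: θ = Σ θ_i = -7749/50000000 rad ≈ -0.000155 rad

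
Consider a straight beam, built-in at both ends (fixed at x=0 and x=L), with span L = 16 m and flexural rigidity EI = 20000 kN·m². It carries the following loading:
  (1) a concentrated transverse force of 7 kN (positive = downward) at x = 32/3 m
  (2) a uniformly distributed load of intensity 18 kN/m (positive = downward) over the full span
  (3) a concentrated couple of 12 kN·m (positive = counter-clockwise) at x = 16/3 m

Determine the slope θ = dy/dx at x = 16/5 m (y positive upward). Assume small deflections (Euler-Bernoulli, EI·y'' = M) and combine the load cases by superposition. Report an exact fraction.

θ(16/5) = -63488/2109375 rad

Load 1 — point force P=7 kN at a=32/3 m (b=L-a=16/3):
  θ_1 = -Pb²x(2aL-(3a+b)x)/(2L³EI)  [x≤a] = -7·(16/3)²·(16/5)·(2·(32/3)·16-(3·(32/3)+(16/3))·(16/5))/(2·16³·20000) = -364/421875 rad
Load 2 — uniform load w=18 kN/m over full span:
  θ_2 = -wx(L-x)(L-2x)/(12EI) = -18·(16/5)·(16-(16/5))·(16-2·(16/5))/(12·20000) = -2304/78125 rad
Load 3 — applied couple M₀=12 kN·m at a=16/3 m (b=L-a=32/3):
  θ_3 = (R_Ax²/2 - M_Ax)/EI  [x≤a] with R_A=1, M_A=0 = (1·(16/5)²/2 - 0·(16/5))/20000 = 4/15625 rad
Superposition: θ = Σ θ_i = -63488/2109375 rad ≈ -0.030098 rad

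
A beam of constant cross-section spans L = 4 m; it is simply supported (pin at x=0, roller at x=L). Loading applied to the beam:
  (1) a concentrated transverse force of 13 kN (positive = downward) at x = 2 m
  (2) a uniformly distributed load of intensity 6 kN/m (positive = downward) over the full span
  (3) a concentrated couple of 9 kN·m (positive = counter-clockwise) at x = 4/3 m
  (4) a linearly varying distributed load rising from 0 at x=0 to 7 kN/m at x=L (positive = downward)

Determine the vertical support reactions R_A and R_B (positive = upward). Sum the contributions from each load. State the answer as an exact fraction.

Load 1 — point force P=13 kN at a=2 m (b=L-a=2):
  R_A = Pb/L = 13·2/4 = 13/2 kN
  R_B = Pa/L = 13·2/4 = 13/2 kN
Load 2 — uniform load w=6 kN/m over full span:
  R_A = wL/2 = 6·4/2 = 12 kN
  R_B = wL/2 = 6·4/2 = 12 kN
Load 3 — applied couple M₀=9 kN·m at a=4/3 m (b=L-a=8/3):
  R_A = M₀/L = 9/4 kN
  R_B = -M₀/L = -9/4 kN
Load 4 — triangular load w₀=7 kN/m (0→w₀ over full span):
  R_A = w₀L/6 = 7·4/6 = 14/3 kN
  R_B = w₀L/3 = 7·4/3 = 28/3 kN
Superposition: R_A = 305/12 kN, R_B = 307/12 kN

R_A = 305/12 kN, R_B = 307/12 kN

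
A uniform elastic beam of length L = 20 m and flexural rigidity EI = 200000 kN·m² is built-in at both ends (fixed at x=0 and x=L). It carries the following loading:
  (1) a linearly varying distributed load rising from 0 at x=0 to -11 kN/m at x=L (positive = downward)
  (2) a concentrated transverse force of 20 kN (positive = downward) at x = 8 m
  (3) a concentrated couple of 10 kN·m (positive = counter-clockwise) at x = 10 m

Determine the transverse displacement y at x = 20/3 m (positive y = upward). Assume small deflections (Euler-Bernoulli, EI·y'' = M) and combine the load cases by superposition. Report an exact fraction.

y(20/3) = 37597/7290000 m

Load 1 — triangular load w₀=-11 kN/m (0→w₀ over full span):
  y_1 = -w₀x²(L-x)²(x+2L)/(120LEI) = -(-11)·(20/3)²·(20-(20/3))²·((20/3)+2·20)/(120·20·200000) = 154/18225 m
Load 2 — point force P=20 kN at a=8 m (b=L-a=12):
  y_2 = -Pb²x²(3aL-(3a+b)x)/(6L³EI)  [x≤a] = -20·12²·(20/3)²·(3·8·20-(3·8+12)·(20/3))/(6·20³·200000) = -2/625 m
Load 3 — applied couple M₀=10 kN·m at a=10 m (b=L-a=10):
  y_3 = (R_Ax³/6 - M_Ax²/2)/EI  [x≤a] with R_A=3/4, M_A=5/2 = ((3/4)·(20/3)³/6 - (5/2)·(20/3)²/2)/200000 = -1/10800 m
Superposition: y = Σ y_i = 37597/7290000 m ≈ 0.005157 m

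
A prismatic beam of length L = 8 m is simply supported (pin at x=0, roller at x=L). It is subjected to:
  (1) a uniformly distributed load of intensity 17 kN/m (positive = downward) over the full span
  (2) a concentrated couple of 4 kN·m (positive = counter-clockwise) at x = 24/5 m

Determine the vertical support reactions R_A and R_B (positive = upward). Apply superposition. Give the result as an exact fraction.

R_A = 137/2 kN, R_B = 135/2 kN

Load 1 — uniform load w=17 kN/m over full span:
  R_A = wL/2 = 17·8/2 = 68 kN
  R_B = wL/2 = 17·8/2 = 68 kN
Load 2 — applied couple M₀=4 kN·m at a=24/5 m (b=L-a=16/5):
  R_A = M₀/L = 4/8 = 1/2 kN
  R_B = -M₀/L = -4/8 = -1/2 kN
Superposition: R_A = 137/2 kN, R_B = 135/2 kN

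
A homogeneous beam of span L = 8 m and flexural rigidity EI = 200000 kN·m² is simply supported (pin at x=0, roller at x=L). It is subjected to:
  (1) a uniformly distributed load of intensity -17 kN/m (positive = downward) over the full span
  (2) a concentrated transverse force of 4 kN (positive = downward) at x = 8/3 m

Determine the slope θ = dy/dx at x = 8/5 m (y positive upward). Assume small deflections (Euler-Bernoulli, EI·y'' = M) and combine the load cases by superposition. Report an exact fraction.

Load 1 — uniform load w=-17 kN/m over full span:
  θ_1 = -w(L³-6Lx²+4x³)/(24EI) = -(-17)·(8³-6·8·(8/5)²+4·(8/5)³)/(24·200000) = 561/390625 rad
Load 2 — point force P=4 kN at a=8/3 m (b=L-a=16/3):
  θ_2 = -Pb(L²-b²-3x²)/(6LEI)  [x≤a] = -4·(16/3)·(8²-(16/3)²-3·(8/5)²)/(6·8·200000) = -392/6328125 rad
Superposition: θ = Σ θ_i = 43481/31640625 rad ≈ 0.001374 rad

θ(8/5) = 43481/31640625 rad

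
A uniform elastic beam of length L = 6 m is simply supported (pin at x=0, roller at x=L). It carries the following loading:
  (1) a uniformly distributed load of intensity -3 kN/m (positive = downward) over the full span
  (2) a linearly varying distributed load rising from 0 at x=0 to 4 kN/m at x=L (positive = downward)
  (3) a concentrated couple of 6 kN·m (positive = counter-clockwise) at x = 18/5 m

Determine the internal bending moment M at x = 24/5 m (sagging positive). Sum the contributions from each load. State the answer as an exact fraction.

M(24/5) = -366/125 kN·m

Load 1 — uniform load w=-3 kN/m over full span:
  M_1 = wx(L-x)/2 = (-3)·(24/5)·(6-(24/5))/2 = -216/25 kN·m
Load 2 — triangular load w₀=4 kN/m (0→w₀ over full span):
  M_2 = w₀Lx/6 - w₀x³/(6L) = 4·6·(24/5)/6 - 4·(24/5)³/(6·6) = 864/125 kN·m
Load 3 — applied couple M₀=6 kN·m at a=18/5 m (b=L-a=12/5):
  M_3 = M₀x/L - M₀  [x>a] = 6·(24/5)/6 - 6 = -6/5 kN·m
Superposition: M = Σ M_i = -366/125 kN·m ≈ -2.928000 kN·m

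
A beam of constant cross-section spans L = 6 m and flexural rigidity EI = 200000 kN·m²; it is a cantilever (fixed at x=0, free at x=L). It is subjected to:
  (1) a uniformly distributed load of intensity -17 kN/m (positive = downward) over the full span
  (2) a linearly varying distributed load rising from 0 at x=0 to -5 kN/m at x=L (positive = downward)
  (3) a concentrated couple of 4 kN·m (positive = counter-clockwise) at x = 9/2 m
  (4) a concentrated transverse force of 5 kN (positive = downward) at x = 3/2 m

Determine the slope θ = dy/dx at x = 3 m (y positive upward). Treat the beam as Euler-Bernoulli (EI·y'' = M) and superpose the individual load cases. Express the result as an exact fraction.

Load 1 — uniform load w=-17 kN/m over full span:
  θ_1 = -wx(x²-3Lx+3L²)/(6EI) = -(-17)·3·(3²-3·6·3+3·6²)/(6·200000) = 1071/400000 rad
Load 2 — triangular load w₀=-5 kN/m (0→w₀ over full span):
  θ_2 = (w₀Lx²/4-w₀L²x/3-w₀x⁴/(24L))/EI = ((-5)·6·3²/4-(-5)·6²·3/3-(-5)·3⁴/(24·6))/200000 = 369/640000 rad
Load 3 — applied couple M₀=4 kN·m at a=9/2 m (b=L-a=3/2):
  θ_3 = M₀x/EI  [x≤a] = 4·3/200000 = 3/50000 rad
Load 4 — point force P=5 kN at a=3/2 m (b=L-a=9/2):
  θ_4 = -Pa²/(2EI)  [x>a] = -5·(3/2)²/(2·200000) = -9/320000 rad
Superposition: θ = Σ θ_i = 2103/640000 rad ≈ 0.003286 rad

θ(3) = 2103/640000 rad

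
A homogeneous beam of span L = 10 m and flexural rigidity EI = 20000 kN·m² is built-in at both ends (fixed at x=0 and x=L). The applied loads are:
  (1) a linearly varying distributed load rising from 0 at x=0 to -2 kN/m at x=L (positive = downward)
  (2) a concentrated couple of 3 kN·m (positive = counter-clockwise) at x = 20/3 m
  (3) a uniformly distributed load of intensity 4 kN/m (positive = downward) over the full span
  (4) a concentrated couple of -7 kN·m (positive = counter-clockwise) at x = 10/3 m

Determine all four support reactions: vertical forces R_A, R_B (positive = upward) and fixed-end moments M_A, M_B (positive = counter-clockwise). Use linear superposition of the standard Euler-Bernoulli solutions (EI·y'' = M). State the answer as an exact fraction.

R_A = 247/15 kN, M_A = 83/3 kN·m, R_B = 203/15 kN, M_B = -77/3 kN·m

Load 1 — triangular load w₀=-2 kN/m (0→w₀ over full span):
  R_A = 3w₀L/20 = 3·(-2)·10/20 = -3 kN
  M_A = w₀L²/30 = (-2)·10²/30 = -20/3 kN·m
  R_B = 7w₀L/20 = 7·(-2)·10/20 = -7 kN
  M_B = -w₀L²/20 = -(-2)·10²/20 = 10 kN·m
Load 2 — applied couple M₀=3 kN·m at a=20/3 m (b=L-a=10/3):
  R_A = 6M₀ab/L³ = 6·3·(20/3)·(10/3)/10³ = 2/5 kN
  M_A = M₀b(2a-b)/L² = 3·(10/3)·(2·(20/3)-(10/3))/10² = 1 kN·m
  R_B = -6M₀ab/L³ = -6·3·(20/3)·(10/3)/10³ = -2/5 kN
  M_B = M₀a(2b-a)/L² = 3·(20/3)·(2·(10/3)-(20/3))/10² = 0 kN·m
Load 3 — uniform load w=4 kN/m over full span:
  R_A = wL/2 = 4·10/2 = 20 kN
  M_A = wL²/12 = 4·10²/12 = 100/3 kN·m
  R_B = wL/2 = 4·10/2 = 20 kN
  M_B = -wL²/12 = -4·10²/12 = -100/3 kN·m
Load 4 — applied couple M₀=-7 kN·m at a=10/3 m (b=L-a=20/3):
  R_A = 6M₀ab/L³ = 6·(-7)·(10/3)·(20/3)/10³ = -14/15 kN
  M_A = M₀b(2a-b)/L² = (-7)·(20/3)·(2·(10/3)-(20/3))/10² = 0 kN·m
  R_B = -6M₀ab/L³ = -6·(-7)·(10/3)·(20/3)/10³ = 14/15 kN
  M_B = M₀a(2b-a)/L² = (-7)·(10/3)·(2·(20/3)-(10/3))/10² = -7/3 kN·m
Superposition: R_A = 247/15 kN, M_A = 83/3 kN·m, R_B = 203/15 kN, M_B = -77/3 kN·m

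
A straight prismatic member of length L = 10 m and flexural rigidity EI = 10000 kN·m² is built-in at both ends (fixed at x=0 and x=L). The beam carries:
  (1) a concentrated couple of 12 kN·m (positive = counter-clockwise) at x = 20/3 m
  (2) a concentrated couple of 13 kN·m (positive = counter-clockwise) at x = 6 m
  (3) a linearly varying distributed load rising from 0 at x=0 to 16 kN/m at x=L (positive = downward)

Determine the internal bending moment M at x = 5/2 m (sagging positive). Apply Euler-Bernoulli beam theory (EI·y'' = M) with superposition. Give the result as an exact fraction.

M(5/2) = 151/50 kN·m

Load 1 — applied couple M₀=12 kN·m at a=20/3 m (b=L-a=10/3):
  M_1 = R_Ax - M_A  [x≤a] with R_A=8/5, M_A=4 = (8/5)·(5/2) - 4 = 0 kN·m
Load 2 — applied couple M₀=13 kN·m at a=6 m (b=L-a=4):
  M_2 = R_Ax - M_A  [x≤a] with R_A=234/125, M_A=104/25 = (234/125)·(5/2) - (104/25) = 13/25 kN·m
Load 3 — triangular load w₀=16 kN/m (0→w₀ over full span):
  M_3 = 3w₀Lx/20 - w₀L²/30 - w₀x³/(6L) = 3·16·10·(5/2)/20 - 16·10²/30 - 16·(5/2)³/(6·10) = 5/2 kN·m
Superposition: M = Σ M_i = 151/50 kN·m ≈ 3.020000 kN·m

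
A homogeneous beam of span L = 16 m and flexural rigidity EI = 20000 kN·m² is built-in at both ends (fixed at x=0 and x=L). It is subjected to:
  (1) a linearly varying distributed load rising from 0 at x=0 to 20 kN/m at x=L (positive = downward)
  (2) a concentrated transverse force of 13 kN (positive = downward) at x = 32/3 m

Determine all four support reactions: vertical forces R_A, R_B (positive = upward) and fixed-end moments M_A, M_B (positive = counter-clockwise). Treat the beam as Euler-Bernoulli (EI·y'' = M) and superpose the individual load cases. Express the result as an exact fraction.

Load 1 — triangular load w₀=20 kN/m (0→w₀ over full span):
  R_A = 3w₀L/20 = 3·20·16/20 = 48 kN
  M_A = w₀L²/30 = 20·16²/30 = 512/3 kN·m
  R_B = 7w₀L/20 = 7·20·16/20 = 112 kN
  M_B = -w₀L²/20 = -20·16²/20 = -256 kN·m
Load 2 — point force P=13 kN at a=32/3 m (b=L-a=16/3):
  R_A = Pb²(3a+b)/L³ = 13·(16/3)²·(3·(32/3)+(16/3))/16³ = 91/27 kN
  M_A = Pab²/L² = 13·(32/3)·(16/3)²/16² = 416/27 kN·m
  R_B = Pa²(a+3b)/L³ = 13·(32/3)²·((32/3)+3·(16/3))/16³ = 260/27 kN
  M_B = -Pa²b/L² = -13·(32/3)²·(16/3)/16² = -832/27 kN·m
Superposition: R_A = 1387/27 kN, M_A = 5024/27 kN·m, R_B = 3284/27 kN, M_B = -7744/27 kN·m

R_A = 1387/27 kN, M_A = 5024/27 kN·m, R_B = 3284/27 kN, M_B = -7744/27 kN·m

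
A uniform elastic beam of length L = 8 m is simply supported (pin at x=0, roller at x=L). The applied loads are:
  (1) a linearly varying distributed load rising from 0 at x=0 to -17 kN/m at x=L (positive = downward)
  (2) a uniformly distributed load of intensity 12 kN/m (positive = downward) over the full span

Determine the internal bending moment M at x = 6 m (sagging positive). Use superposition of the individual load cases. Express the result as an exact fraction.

Load 1 — triangular load w₀=-17 kN/m (0→w₀ over full span):
  M_1 = w₀Lx/6 - w₀x³/(6L) = (-17)·8·6/6 - (-17)·6³/(6·8) = -119/2 kN·m
Load 2 — uniform load w=12 kN/m over full span:
  M_2 = wx(L-x)/2 = 12·6·(8-6)/2 = 72 kN·m
Superposition: M = Σ M_i = 25/2 kN·m ≈ 12.500000 kN·m

M(6) = 25/2 kN·m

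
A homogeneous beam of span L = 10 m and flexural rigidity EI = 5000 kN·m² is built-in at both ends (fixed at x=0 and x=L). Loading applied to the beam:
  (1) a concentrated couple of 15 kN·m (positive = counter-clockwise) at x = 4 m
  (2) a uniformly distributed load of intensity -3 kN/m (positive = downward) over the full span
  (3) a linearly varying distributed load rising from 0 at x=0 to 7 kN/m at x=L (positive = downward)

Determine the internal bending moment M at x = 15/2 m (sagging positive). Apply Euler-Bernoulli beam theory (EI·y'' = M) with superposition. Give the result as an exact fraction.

Load 1 — applied couple M₀=15 kN·m at a=4 m (b=L-a=6):
  M_1 = R_Ax - M_A - M₀  [x>a] with R_A=54/25, M_A=9/5 = (54/25)·(15/2) - (9/5) - 15 = -3/5 kN·m
Load 2 — uniform load w=-3 kN/m over full span:
  M_2 = wLx/2 - wL²/12 - wx²/2 = (-3)·10·(15/2)/2 - (-3)·10²/12 - (-3)·(15/2)²/2 = -25/8 kN·m
Load 3 — triangular load w₀=7 kN/m (0→w₀ over full span):
  M_3 = 3w₀Lx/20 - w₀L²/30 - w₀x³/(6L) = 3·7·10·(15/2)/20 - 7·10²/30 - 7·(15/2)³/(6·10) = 595/96 kN·m
Superposition: M = Σ M_i = 1187/480 kN·m ≈ 2.472917 kN·m

M(15/2) = 1187/480 kN·m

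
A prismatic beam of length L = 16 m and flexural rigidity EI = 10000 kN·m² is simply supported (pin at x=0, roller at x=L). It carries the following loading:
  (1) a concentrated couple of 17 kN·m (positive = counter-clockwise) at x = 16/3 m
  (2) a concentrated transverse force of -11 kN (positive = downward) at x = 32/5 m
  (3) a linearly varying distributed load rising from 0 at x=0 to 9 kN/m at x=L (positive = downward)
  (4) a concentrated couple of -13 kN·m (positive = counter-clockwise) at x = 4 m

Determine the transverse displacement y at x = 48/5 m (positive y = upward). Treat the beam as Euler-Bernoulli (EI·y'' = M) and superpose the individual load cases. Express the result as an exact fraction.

y(48/5) = -25534807/87890625 m

Load 1 — applied couple M₀=17 kN·m at a=16/3 m (b=L-a=32/3):
  y_1 = (M₀x³/(6L)-M₀(x-a)²/2+C₁x)/EI  [x>a] with C₁=M₀(3b²-L²)/(6L)=136/9 = (17·(48/5)³/(6·16)-17·((48/5)-(16/3))²/2+(136/9)·(48/5))/10000 = 10336/703125 m
Load 2 — point force P=-11 kN at a=32/5 m (b=L-a=48/5):
  y_2 = -Pa(L-x)(2Lx-a²-x²)/(6LEI)  [x>a] = -(-11)·(32/5)·(16-(48/5))·(2·16·(48/5)-(32/5)²-(48/5)²)/(6·16·10000) = 95744/1171875 m
Load 3 — triangular load w₀=9 kN/m (0→w₀ over full span):
  y_3 = -w₀x(7L⁴-10L²x²+3x⁴)/(360LEI) = -9·(48/5)·(7·16⁴-10·16²·(48/5)²+3·(48/5)⁴)/(360·16·10000) = -3637248/9765625 m
Load 4 — applied couple M₀=-13 kN·m at a=4 m (b=L-a=12):
  y_4 = (M₀x³/(6L)-M₀(x-a)²/2+C₁x)/EI  [x>a] with C₁=M₀(3b²-L²)/(6L)=-143/6 = ((-13)·(48/5)³/(6·16)-(-13)·((48/5)-4)²/2+(-143/6)·(48/5))/10000 = -1131/78125 m
Superposition: y = Σ y_i = -25534807/87890625 m ≈ -0.290529 m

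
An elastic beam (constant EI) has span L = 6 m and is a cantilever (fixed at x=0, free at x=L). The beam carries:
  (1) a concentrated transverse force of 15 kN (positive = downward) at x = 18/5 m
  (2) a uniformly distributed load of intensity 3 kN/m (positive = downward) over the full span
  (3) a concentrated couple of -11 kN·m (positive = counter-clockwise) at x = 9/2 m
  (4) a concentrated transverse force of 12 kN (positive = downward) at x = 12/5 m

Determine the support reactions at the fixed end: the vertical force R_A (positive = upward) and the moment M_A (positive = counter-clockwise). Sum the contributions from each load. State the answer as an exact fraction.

Load 1 — point force P=15 kN at a=18/5 m (b=L-a=12/5):
  R_A = P = 15 kN
  M_A = Pa = 15·(18/5) = 54 kN·m
Load 2 — uniform load w=3 kN/m over full span:
  R_A = wL = 3·6 = 18 kN
  M_A = wL²/2 = 3·6²/2 = 54 kN·m
Load 3 — applied couple M₀=-11 kN·m at a=9/2 m (b=L-a=3/2):
  R_A = 0 kN
  M_A = -M₀ = -(-11) = 11 kN·m
Load 4 — point force P=12 kN at a=12/5 m (b=L-a=18/5):
  R_A = P = 12 kN
  M_A = Pa = 12·(12/5) = 144/5 kN·m
Superposition: R_A = 45 kN, M_A = 739/5 kN·m

R_A = 45 kN, M_A = 739/5 kN·m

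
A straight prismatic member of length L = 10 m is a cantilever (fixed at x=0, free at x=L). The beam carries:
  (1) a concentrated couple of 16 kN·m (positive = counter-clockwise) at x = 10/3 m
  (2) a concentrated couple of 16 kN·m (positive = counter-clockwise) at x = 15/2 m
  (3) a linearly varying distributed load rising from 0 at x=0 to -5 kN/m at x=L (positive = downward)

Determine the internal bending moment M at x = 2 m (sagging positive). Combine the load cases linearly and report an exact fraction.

Load 1 — applied couple M₀=16 kN·m at a=10/3 m (b=L-a=20/3):
  M_1 = M₀  [x≤a] = 16 = 16 kN·m
Load 2 — applied couple M₀=16 kN·m at a=15/2 m (b=L-a=5/2):
  M_2 = M₀  [x≤a] = 16 = 16 kN·m
Load 3 — triangular load w₀=-5 kN/m (0→w₀ over full span):
  M_3 = w₀Lx/2 - w₀L²/3 - w₀x³/(6L) = (-5)·10·2/2 - (-5)·10²/3 - (-5)·2³/(6·10) = 352/3 kN·m
Superposition: M = Σ M_i = 448/3 kN·m ≈ 149.333333 kN·m

M(2) = 448/3 kN·m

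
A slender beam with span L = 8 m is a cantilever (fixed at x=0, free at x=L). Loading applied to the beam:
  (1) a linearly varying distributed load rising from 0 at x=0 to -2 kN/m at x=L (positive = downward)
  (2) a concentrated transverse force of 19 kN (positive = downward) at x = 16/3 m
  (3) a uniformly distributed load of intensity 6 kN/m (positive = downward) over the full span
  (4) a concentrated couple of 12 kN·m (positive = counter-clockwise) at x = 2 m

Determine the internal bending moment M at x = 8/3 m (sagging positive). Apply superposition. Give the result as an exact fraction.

M(8/3) = -9224/81 kN·m

Load 1 — triangular load w₀=-2 kN/m (0→w₀ over full span):
  M_1 = w₀Lx/2 - w₀L²/3 - w₀x³/(6L) = (-2)·8·(8/3)/2 - (-2)·8²/3 - (-2)·(8/3)³/(6·8) = 1792/81 kN·m
Load 2 — point force P=19 kN at a=16/3 m (b=L-a=8/3):
  M_2 = -P(a-x)  [x≤a] = -19·((16/3)-(8/3)) = -152/3 kN·m
Load 3 — uniform load w=6 kN/m over full span:
  M_3 = -w(L-x)²/2 = -6·(8-(8/3))²/2 = -256/3 kN·m
Load 4 — applied couple M₀=12 kN·m at a=2 m (b=L-a=6):
  M_4 = 0  [x>a] = 0 kN·m
Superposition: M = Σ M_i = -9224/81 kN·m ≈ -113.876543 kN·m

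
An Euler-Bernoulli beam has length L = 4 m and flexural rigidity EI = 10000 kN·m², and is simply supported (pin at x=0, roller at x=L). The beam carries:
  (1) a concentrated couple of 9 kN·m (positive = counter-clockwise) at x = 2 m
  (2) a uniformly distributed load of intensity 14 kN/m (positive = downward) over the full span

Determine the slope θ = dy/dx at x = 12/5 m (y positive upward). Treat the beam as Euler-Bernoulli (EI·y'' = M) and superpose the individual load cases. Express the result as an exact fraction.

θ(12/5) = 9323/7500000 rad

Load 1 — applied couple M₀=9 kN·m at a=2 m (b=L-a=2):
  θ_1 = (M₀x²/(2L)-M₀(x-a)+C₁)/EI  [x>a] with C₁=M₀(3b²-L²)/(6L)=-3/2 = (9·(12/5)²/(2·4)-9·((12/5)-2)+(-3/2))/10000 = 69/500000 rad
Load 2 — uniform load w=14 kN/m over full span:
  θ_2 = -w(L³-6Lx²+4x³)/(24EI) = -14·(4³-6·4·(12/5)²+4·(12/5)³)/(24·10000) = 259/234375 rad
Superposition: θ = Σ θ_i = 9323/7500000 rad ≈ 0.001243 rad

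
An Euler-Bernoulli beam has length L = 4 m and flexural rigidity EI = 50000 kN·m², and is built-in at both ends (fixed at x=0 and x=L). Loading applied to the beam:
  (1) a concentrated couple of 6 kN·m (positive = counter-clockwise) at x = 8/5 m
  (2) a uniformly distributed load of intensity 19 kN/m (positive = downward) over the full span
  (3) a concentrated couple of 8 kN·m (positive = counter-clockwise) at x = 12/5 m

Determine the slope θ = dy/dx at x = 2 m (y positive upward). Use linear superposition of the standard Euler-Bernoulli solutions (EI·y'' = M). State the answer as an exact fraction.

θ(2) = 7/312500 rad

Load 1 — applied couple M₀=6 kN·m at a=8/5 m (b=L-a=12/5):
  θ_1 = (R_Ax²/2 - M_Ax - M₀(x-a))/EI  [x>a] with R_A=54/25, M_A=18/25 = ((54/25)·2²/2 - (18/25)·2 - 6·(2-(8/5)))/50000 = 3/312500 rad
Load 2 — uniform load w=19 kN/m over full span:
  θ_2 = -wx(L-x)(L-2x)/(12EI) = -19·2·(4-2)·(4-2·2)/(12·50000) = 0 rad
Load 3 — applied couple M₀=8 kN·m at a=12/5 m (b=L-a=8/5):
  θ_3 = (R_Ax²/2 - M_Ax)/EI  [x≤a] with R_A=72/25, M_A=64/25 = ((72/25)·2²/2 - (64/25)·2)/50000 = 1/78125 rad
Superposition: θ = Σ θ_i = 7/312500 rad ≈ 0.000022 rad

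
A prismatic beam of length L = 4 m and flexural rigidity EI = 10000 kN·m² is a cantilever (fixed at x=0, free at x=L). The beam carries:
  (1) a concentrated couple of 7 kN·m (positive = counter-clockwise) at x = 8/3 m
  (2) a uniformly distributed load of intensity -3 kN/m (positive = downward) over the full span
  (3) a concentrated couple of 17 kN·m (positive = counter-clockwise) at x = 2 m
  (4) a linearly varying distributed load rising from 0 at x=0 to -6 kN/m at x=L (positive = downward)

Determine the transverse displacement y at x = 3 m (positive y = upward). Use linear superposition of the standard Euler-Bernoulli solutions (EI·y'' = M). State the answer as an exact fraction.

y(3) = 184517/7200000 m

Load 1 — applied couple M₀=7 kN·m at a=8/3 m (b=L-a=4/3):
  y_1 = M₀a(2x-a)/(2EI)  [x>a] = 7·(8/3)·(2·3-(8/3))/(2·10000) = 7/2250 m
Load 2 — uniform load w=-3 kN/m over full span:
  y_2 = -wx²(x²-4Lx+6L²)/(24EI) = -(-3)·3²·(3²-4·4·3+6·4²)/(24·10000) = 513/80000 m
Load 3 — applied couple M₀=17 kN·m at a=2 m (b=L-a=2):
  y_3 = M₀a(2x-a)/(2EI)  [x>a] = 17·2·(2·3-2)/(2·10000) = 17/2500 m
Load 4 — triangular load w₀=-6 kN/m (0→w₀ over full span):
  y_4 = (w₀Lx³/12-w₀L²x²/6-w₀x⁵/(120L))/EI = ((-6)·4·3³/12-(-6)·4²·3²/6-(-6)·3⁵/(120·4))/10000 = 7443/800000 m
Superposition: y = Σ y_i = 184517/7200000 m ≈ 0.025627 m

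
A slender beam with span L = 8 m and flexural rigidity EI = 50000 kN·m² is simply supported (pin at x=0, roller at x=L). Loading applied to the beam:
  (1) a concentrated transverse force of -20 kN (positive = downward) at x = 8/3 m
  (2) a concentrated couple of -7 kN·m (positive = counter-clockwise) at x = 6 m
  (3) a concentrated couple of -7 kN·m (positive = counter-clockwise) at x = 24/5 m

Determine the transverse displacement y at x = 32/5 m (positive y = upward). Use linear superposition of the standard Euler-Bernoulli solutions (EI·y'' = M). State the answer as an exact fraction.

y(32/5) = 553031/253125000 m

Load 1 — point force P=-20 kN at a=8/3 m (b=L-a=16/3):
  y_1 = -Pa(L-x)(2Lx-a²-x²)/(6LEI)  [x>a] = -(-20)·(8/3)·(8-(32/5))·(2·8·(32/5)-(8/3)²-(32/5)²)/(6·8·50000) = 12224/6328125 m
Load 2 — applied couple M₀=-7 kN·m at a=6 m (b=L-a=2):
  y_2 = (M₀x³/(6L)-M₀(x-a)²/2+C₁x)/EI  [x>a] with C₁=M₀(3b²-L²)/(6L)=91/12 = ((-7)·(32/5)³/(6·8)-(-7)·((32/5)-6)²/2+(91/12)·(32/5))/50000 = 679/3125000 m
Load 3 — applied couple M₀=-7 kN·m at a=24/5 m (b=L-a=16/5):
  y_3 = (M₀x³/(6L)-M₀(x-a)²/2+C₁x)/EI  [x>a] with C₁=M₀(3b²-L²)/(6L)=364/75 = ((-7)·(32/5)³/(6·8)-(-7)·((32/5)-(24/5))²/2+(364/75)·(32/5))/50000 = 14/390625 m
Superposition: y = Σ y_i = 553031/253125000 m ≈ 0.002185 m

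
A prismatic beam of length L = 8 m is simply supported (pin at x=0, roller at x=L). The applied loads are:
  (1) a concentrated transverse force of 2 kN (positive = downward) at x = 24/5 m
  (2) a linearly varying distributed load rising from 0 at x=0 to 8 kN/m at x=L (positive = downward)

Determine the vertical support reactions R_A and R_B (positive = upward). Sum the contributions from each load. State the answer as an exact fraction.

R_A = 172/15 kN, R_B = 338/15 kN

Load 1 — point force P=2 kN at a=24/5 m (b=L-a=16/5):
  R_A = Pb/L = 2·(16/5)/8 = 4/5 kN
  R_B = Pa/L = 2·(24/5)/8 = 6/5 kN
Load 2 — triangular load w₀=8 kN/m (0→w₀ over full span):
  R_A = w₀L/6 = 8·8/6 = 32/3 kN
  R_B = w₀L/3 = 8·8/3 = 64/3 kN
Superposition: R_A = 172/15 kN, R_B = 338/15 kN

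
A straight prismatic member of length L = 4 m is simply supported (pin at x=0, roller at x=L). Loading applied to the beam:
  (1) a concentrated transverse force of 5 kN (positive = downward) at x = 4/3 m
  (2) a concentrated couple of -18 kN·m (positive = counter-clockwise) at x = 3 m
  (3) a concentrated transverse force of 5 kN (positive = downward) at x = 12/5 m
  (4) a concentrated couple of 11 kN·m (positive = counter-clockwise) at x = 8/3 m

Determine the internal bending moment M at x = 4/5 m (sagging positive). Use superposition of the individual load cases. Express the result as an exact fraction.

M(4/5) = 43/15 kN·m

Load 1 — point force P=5 kN at a=4/3 m (b=L-a=8/3):
  M_1 = Pbx/L  [x≤a] = 5·(8/3)·(4/5)/4 = 8/3 kN·m
Load 2 — applied couple M₀=-18 kN·m at a=3 m (b=L-a=1):
  M_2 = M₀x/L  [x≤a] = (-18)·(4/5)/4 = -18/5 kN·m
Load 3 — point force P=5 kN at a=12/5 m (b=L-a=8/5):
  M_3 = Pbx/L  [x≤a] = 5·(8/5)·(4/5)/4 = 8/5 kN·m
Load 4 — applied couple M₀=11 kN·m at a=8/3 m (b=L-a=4/3):
  M_4 = M₀x/L  [x≤a] = 11·(4/5)/4 = 11/5 kN·m
Superposition: M = Σ M_i = 43/15 kN·m ≈ 2.866667 kN·m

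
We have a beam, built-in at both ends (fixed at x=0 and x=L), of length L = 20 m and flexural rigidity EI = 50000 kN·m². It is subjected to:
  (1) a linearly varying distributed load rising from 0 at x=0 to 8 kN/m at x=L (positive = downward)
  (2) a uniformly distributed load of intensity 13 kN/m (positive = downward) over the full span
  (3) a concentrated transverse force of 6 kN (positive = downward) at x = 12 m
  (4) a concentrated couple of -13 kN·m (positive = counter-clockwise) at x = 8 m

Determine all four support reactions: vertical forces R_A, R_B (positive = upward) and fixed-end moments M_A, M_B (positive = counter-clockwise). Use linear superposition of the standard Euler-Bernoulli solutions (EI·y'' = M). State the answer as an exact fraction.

R_A = 19397/125 kN, M_A = 13749/25 kN·m, R_B = 23853/125 kN, M_B = -46108/75 kN·m

Load 1 — triangular load w₀=8 kN/m (0→w₀ over full span):
  R_A = 3w₀L/20 = 3·8·20/20 = 24 kN
  M_A = w₀L²/30 = 8·20²/30 = 320/3 kN·m
  R_B = 7w₀L/20 = 7·8·20/20 = 56 kN
  M_B = -w₀L²/20 = -8·20²/20 = -160 kN·m
Load 2 — uniform load w=13 kN/m over full span:
  R_A = wL/2 = 13·20/2 = 130 kN
  M_A = wL²/12 = 13·20²/12 = 1300/3 kN·m
  R_B = wL/2 = 13·20/2 = 130 kN
  M_B = -wL²/12 = -13·20²/12 = -1300/3 kN·m
Load 3 — point force P=6 kN at a=12 m (b=L-a=8):
  R_A = Pb²(3a+b)/L³ = 6·8²·(3·12+8)/20³ = 264/125 kN
  M_A = Pab²/L² = 6·12·8²/20² = 288/25 kN·m
  R_B = Pa²(a+3b)/L³ = 6·12²·(12+3·8)/20³ = 486/125 kN
  M_B = -Pa²b/L² = -6·12²·8/20² = -432/25 kN·m
Load 4 — applied couple M₀=-13 kN·m at a=8 m (b=L-a=12):
  R_A = 6M₀ab/L³ = 6·(-13)·8·12/20³ = -117/125 kN
  M_A = M₀b(2a-b)/L² = (-13)·12·(2·8-12)/20² = -39/25 kN·m
  R_B = -6M₀ab/L³ = -6·(-13)·8·12/20³ = 117/125 kN
  M_B = M₀a(2b-a)/L² = (-13)·8·(2·12-8)/20² = -104/25 kN·m
Superposition: R_A = 19397/125 kN, M_A = 13749/25 kN·m, R_B = 23853/125 kN, M_B = -46108/75 kN·m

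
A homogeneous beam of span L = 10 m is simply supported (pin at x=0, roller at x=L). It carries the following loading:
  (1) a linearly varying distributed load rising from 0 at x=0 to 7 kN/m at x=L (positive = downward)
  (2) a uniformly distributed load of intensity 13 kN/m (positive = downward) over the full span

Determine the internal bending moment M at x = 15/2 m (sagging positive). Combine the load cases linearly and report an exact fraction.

M(15/2) = 5125/32 kN·m

Load 1 — triangular load w₀=7 kN/m (0→w₀ over full span):
  M_1 = w₀Lx/6 - w₀x³/(6L) = 7·10·(15/2)/6 - 7·(15/2)³/(6·10) = 1225/32 kN·m
Load 2 — uniform load w=13 kN/m over full span:
  M_2 = wx(L-x)/2 = 13·(15/2)·(10-(15/2))/2 = 975/8 kN·m
Superposition: M = Σ M_i = 5125/32 kN·m ≈ 160.156250 kN·m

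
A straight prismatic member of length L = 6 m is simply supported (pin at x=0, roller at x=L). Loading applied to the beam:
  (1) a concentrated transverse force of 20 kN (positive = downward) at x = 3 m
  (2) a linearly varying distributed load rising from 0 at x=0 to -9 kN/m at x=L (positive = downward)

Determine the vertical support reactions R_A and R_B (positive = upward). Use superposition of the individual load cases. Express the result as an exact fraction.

R_A = 1 kN, R_B = -8 kN

Load 1 — point force P=20 kN at a=3 m (b=L-a=3):
  R_A = Pb/L = 20·3/6 = 10 kN
  R_B = Pa/L = 20·3/6 = 10 kN
Load 2 — triangular load w₀=-9 kN/m (0→w₀ over full span):
  R_A = w₀L/6 = (-9)·6/6 = -9 kN
  R_B = w₀L/3 = (-9)·6/3 = -18 kN
Superposition: R_A = 1 kN, R_B = -8 kN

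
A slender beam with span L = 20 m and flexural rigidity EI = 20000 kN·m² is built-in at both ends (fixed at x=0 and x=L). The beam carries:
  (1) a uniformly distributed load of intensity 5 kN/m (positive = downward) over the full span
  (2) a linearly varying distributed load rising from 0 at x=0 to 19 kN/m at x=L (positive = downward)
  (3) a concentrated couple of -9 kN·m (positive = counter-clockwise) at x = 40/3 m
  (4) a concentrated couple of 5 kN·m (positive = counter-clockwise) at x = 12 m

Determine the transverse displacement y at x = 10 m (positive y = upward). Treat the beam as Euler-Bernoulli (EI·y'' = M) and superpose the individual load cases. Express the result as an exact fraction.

Load 1 — uniform load w=5 kN/m over full span:
  y_1 = -wx²(L-x)²/(24EI) = -5·10²·(20-10)²/(24·20000) = -5/48 m
Load 2 — triangular load w₀=19 kN/m (0→w₀ over full span):
  y_2 = -w₀x²(L-x)²(x+2L)/(120LEI) = -19·10²·(20-10)²·(10+2·20)/(120·20·20000) = -19/96 m
Load 3 — applied couple M₀=-9 kN·m at a=40/3 m (b=L-a=20/3):
  y_3 = (R_Ax³/6 - M_Ax²/2)/EI  [x≤a] with R_A=-3/5, M_A=-3 = ((-3/5)·10³/6 - (-3)·10²/2)/20000 = 1/400 m
Load 4 — applied couple M₀=5 kN·m at a=12 m (b=L-a=8):
  y_4 = (R_Ax³/6 - M_Ax²/2)/EI  [x≤a] with R_A=9/25, M_A=8/5 = ((9/25)·10³/6 - (8/5)·10²/2)/20000 = -1/1000 m
Superposition: y = Σ y_i = -3607/12000 m ≈ -0.300583 m

y(10) = -3607/12000 m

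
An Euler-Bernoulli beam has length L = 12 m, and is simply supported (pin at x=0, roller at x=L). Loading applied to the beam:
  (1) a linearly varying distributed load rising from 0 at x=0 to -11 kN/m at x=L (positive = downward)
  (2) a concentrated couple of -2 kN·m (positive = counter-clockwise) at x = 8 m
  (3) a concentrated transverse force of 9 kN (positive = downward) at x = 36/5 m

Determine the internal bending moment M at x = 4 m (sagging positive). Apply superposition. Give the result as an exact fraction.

M(4) = -2902/45 kN·m

Load 1 — triangular load w₀=-11 kN/m (0→w₀ over full span):
  M_1 = w₀Lx/6 - w₀x³/(6L) = (-11)·12·4/6 - (-11)·4³/(6·12) = -704/9 kN·m
Load 2 — applied couple M₀=-2 kN·m at a=8 m (b=L-a=4):
  M_2 = M₀x/L  [x≤a] = (-2)·4/12 = -2/3 kN·m
Load 3 — point force P=9 kN at a=36/5 m (b=L-a=24/5):
  M_3 = Pbx/L  [x≤a] = 9·(24/5)·4/12 = 72/5 kN·m
Superposition: M = Σ M_i = -2902/45 kN·m ≈ -64.488889 kN·m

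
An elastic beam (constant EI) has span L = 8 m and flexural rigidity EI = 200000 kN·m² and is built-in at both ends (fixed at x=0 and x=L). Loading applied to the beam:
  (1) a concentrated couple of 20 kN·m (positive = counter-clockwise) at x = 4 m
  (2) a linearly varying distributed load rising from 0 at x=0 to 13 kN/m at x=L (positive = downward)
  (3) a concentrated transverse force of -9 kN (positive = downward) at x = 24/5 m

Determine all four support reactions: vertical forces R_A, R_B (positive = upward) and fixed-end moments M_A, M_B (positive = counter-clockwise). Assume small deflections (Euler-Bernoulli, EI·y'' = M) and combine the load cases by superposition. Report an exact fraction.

R_A = 8091/500 kN, M_A = 9683/375 kN·m, R_B = 13409/500 kN, M_B = -3279/125 kN·m

Load 1 — applied couple M₀=20 kN·m at a=4 m (b=L-a=4):
  R_A = 6M₀ab/L³ = 6·20·4·4/8³ = 15/4 kN
  M_A = M₀b(2a-b)/L² = 20·4·(2·4-4)/8² = 5 kN·m
  R_B = -6M₀ab/L³ = -6·20·4·4/8³ = -15/4 kN
  M_B = M₀a(2b-a)/L² = 20·4·(2·4-4)/8² = 5 kN·m
Load 2 — triangular load w₀=13 kN/m (0→w₀ over full span):
  R_A = 3w₀L/20 = 3·13·8/20 = 78/5 kN
  M_A = w₀L²/30 = 13·8²/30 = 416/15 kN·m
  R_B = 7w₀L/20 = 7·13·8/20 = 182/5 kN
  M_B = -w₀L²/20 = -13·8²/20 = -208/5 kN·m
Load 3 — point force P=-9 kN at a=24/5 m (b=L-a=16/5):
  R_A = Pb²(3a+b)/L³ = (-9)·(16/5)²·(3·(24/5)+(16/5))/8³ = -396/125 kN
  M_A = Pab²/L² = (-9)·(24/5)·(16/5)²/8² = -864/125 kN·m
  R_B = Pa²(a+3b)/L³ = (-9)·(24/5)²·((24/5)+3·(16/5))/8³ = -729/125 kN
  M_B = -Pa²b/L² = -(-9)·(24/5)²·(16/5)/8² = 1296/125 kN·m
Superposition: R_A = 8091/500 kN, M_A = 9683/375 kN·m, R_B = 13409/500 kN, M_B = -3279/125 kN·m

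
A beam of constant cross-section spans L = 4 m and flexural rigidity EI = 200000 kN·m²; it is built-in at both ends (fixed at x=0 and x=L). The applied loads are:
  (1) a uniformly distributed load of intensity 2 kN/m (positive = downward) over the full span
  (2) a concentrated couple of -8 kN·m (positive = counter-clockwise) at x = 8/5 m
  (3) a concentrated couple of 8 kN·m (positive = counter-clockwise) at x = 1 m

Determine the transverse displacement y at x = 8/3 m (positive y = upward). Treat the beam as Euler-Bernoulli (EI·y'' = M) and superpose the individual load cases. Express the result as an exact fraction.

y(8/3) = -1303/303750000 m

Load 1 — uniform load w=2 kN/m over full span:
  y_1 = -wx²(L-x)²/(24EI) = -2·(8/3)²·(4-(8/3))²/(24·200000) = -4/759375 m
Load 2 — applied couple M₀=-8 kN·m at a=8/5 m (b=L-a=12/5):
  y_2 = (R_Ax³/6 - M_Ax²/2 - M₀(x-a)²/2)/EI  [x>a] with R_A=-72/25, M_A=-24/25 = ((-72/25)·(8/3)³/6 - (-24/25)·(8/3)²/2 - (-8)·((8/3)-(8/5))²/2)/200000 = -4/703125 m
Load 3 — applied couple M₀=8 kN·m at a=1 m (b=L-a=3):
  y_3 = (R_Ax³/6 - M_Ax²/2 - M₀(x-a)²/2)/EI  [x>a] with R_A=9/4, M_A=-3/2 = ((9/4)·(8/3)³/6 - (-3/2)·(8/3)²/2 - 8·((8/3)-1)²/2)/200000 = 1/150000 m
Superposition: y = Σ y_i = -1303/303750000 m ≈ -0.000004 m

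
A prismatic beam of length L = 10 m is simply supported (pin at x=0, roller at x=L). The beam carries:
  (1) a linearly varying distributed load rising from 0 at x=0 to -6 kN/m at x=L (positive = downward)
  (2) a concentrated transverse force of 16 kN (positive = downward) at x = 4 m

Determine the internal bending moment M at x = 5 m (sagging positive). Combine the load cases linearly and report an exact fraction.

Load 1 — triangular load w₀=-6 kN/m (0→w₀ over full span):
  M_1 = w₀Lx/6 - w₀x³/(6L) = (-6)·10·5/6 - (-6)·5³/(6·10) = -75/2 kN·m
Load 2 — point force P=16 kN at a=4 m (b=L-a=6):
  M_2 = Pa(L-x)/L  [x>a] = 16·4·(10-5)/10 = 32 kN·m
Superposition: M = Σ M_i = -11/2 kN·m ≈ -5.500000 kN·m

M(5) = -11/2 kN·m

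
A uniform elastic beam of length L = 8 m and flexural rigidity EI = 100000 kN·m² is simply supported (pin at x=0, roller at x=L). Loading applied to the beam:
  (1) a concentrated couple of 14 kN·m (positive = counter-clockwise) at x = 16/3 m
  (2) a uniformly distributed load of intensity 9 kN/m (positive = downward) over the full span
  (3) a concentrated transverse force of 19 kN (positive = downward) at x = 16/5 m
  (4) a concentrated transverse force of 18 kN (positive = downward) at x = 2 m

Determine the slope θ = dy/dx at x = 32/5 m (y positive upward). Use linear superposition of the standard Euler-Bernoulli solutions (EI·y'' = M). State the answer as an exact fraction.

θ(32/5) = 290401/112500000 rad

Load 1 — applied couple M₀=14 kN·m at a=16/3 m (b=L-a=8/3):
  θ_1 = (M₀x²/(2L)-M₀(x-a)+C₁)/EI  [x>a] with C₁=M₀(3b²-L²)/(6L)=-112/9 = (14·(32/5)²/(2·8)-14·((32/5)-(16/3))+(-112/9))/100000 = 119/1406250 rad
Load 2 — uniform load w=9 kN/m over full span:
  θ_2 = -w(L³-6Lx²+4x³)/(24EI) = -9·(8³-6·8·(32/5)²+4·(32/5)³)/(24·100000) = 594/390625 rad
Load 3 — point force P=19 kN at a=16/5 m (b=L-a=24/5):
  θ_3 = -Pa(2L²-6Lx+3x²+a²)/(6LEI)  [x>a] = -19·(16/5)·(2·8²-6·8·(32/5)+3·(32/5)²+(16/5)²)/(6·8·100000) = 228/390625 rad
Load 4 — point force P=18 kN at a=2 m (b=L-a=6):
  θ_4 = -Pa(2L²-6Lx+3x²+a²)/(6LEI)  [x>a] = -18·2·(2·8²-6·8·(32/5)+3·(32/5)²+2²)/(6·8·100000) = 981/2500000 rad
Superposition: θ = Σ θ_i = 290401/112500000 rad ≈ 0.002581 rad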